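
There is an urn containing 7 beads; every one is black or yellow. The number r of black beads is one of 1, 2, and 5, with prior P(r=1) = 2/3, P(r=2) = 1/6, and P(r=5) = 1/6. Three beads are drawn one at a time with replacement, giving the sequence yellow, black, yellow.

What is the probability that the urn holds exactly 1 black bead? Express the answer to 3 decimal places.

0.673

Compute the likelihood of the observed sequence for each case: P(data | r = 1) = (6/7)(1/7)(6/7) = 0.10496; P(data | r = 2) = (5/7)(2/7)(5/7) = 0.14577; P(data | r = 5) = (2/7)(5/7)(2/7) = 0.058309.
Weighting by the prior gives 2/3 · 0.10496 = 0.069971, 1/6 · 0.14577 = 0.024295, 1/6 · 0.058309 = 0.0097182; these sum to 0.10398.
So P(r = 1 | data) = (0.069971) / (0.10398) = 0.6729.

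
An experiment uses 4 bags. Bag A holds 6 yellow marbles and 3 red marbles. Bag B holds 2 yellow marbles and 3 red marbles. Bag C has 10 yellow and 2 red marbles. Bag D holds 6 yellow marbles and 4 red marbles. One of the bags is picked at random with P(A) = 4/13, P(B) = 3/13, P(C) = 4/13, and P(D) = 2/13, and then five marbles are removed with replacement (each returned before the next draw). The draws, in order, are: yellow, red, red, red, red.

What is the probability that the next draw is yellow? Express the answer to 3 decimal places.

For each hypothesis, P(data | H) works out to: P(data | bag A) = (6/9)(3/9)(3/9)(3/9)(3/9) = 0.0082305; P(data | bag B) = (2/5)(3/5)(3/5)(3/5)(3/5) = 0.05184; P(data | bag C) = (10/12)(2/12)(2/12)(2/12)(2/12) = 0.000643; P(data | bag D) = (6/10)(4/10)(4/10)(4/10)(4/10) = 0.01536.
The prior-weighted likelihoods are 4/13 · 0.0082305 = 0.0025324, 3/13 · 0.05184 = 0.011963, 4/13 · 0.000643 = 0.00019785, 2/13 · 0.01536 = 0.0023631; summing to 0.017056.
The posterior is then P(bag A | data) = 0.14847, P(bag B | data) = 0.70138, P(bag C | data) = 0.0116, P(bag D | data) = 0.13854.
The predictive probability is P(yellow next | data) = (2/3)(0.14847) + (2/5)(0.70138) + (5/6)(0.0116) + (3/5)(0.13854) = 0.47233.

0.472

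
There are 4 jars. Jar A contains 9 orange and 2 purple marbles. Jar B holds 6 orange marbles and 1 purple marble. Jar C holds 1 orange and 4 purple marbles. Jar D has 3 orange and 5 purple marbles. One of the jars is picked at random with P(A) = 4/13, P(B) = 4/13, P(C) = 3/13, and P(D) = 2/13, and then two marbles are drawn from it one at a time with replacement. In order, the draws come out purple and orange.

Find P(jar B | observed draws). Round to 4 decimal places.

For each hypothesis, P(data | H) works out to: P(data | jar A) = (2/11)(9/11) = 0.14876; P(data | jar B) = (1/7)(6/7) = 0.12245; P(data | jar C) = (4/5)(1/5) = 0.16; P(data | jar D) = (5/8)(3/8) = 0.23438.
Weighting by the prior gives 4/13 · 0.14876 = 0.045772, 4/13 · 0.12245 = 0.037677, 3/13 · 0.16 = 0.036923, 2/13 · 0.23438 = 0.036058; summing to 0.15643.
Hence P(jar B | data) = (0.037677) / (0.15643) = 0.24085.

0.2409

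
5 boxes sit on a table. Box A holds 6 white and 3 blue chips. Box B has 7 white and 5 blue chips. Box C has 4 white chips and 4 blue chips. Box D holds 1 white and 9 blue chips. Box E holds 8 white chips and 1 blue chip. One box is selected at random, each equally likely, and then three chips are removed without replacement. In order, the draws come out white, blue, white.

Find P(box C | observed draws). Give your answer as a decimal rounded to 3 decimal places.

Under each hypothesis, the probability of the observed sequence is: P(data | box A) = (6/9)(3/8)(5/7) = 5/28; P(data | box B) = (7/12)(5/11)(6/10) = 7/44; P(data | box C) = (4/8)(4/7)(3/6) = 1/7; P(data | box D) = (1/10)(9/9)(0/8) = 0; P(data | box E) = (8/9)(1/8)(7/7) = 1/9.
Weighting by the prior gives 1/5 · 5/28 = 1/28, 1/5 · 7/44 = 7/220, 1/5 · 1/7 = 1/35, 1/5 · 0 = 0, 1/5 · 1/9 = 1/45; with total 82/693.
So P(box C | data) = (1/35) / (82/693) = 99/410.

0.241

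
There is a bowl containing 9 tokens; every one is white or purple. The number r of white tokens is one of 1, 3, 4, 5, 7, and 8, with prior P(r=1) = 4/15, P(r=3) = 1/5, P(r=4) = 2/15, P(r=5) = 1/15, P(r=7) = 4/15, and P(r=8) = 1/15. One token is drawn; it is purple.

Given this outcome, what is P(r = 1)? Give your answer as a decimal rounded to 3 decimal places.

0.438

The likelihood of this draw under each hypothesis: P(data | r = 1) = (8/9) = 8/9; P(data | r = 3) = (6/9) = 2/3; P(data | r = 4) = (5/9) = 5/9; P(data | r = 5) = (4/9) = 4/9; P(data | r = 7) = (2/9) = 2/9; P(data | r = 8) = (1/9) = 1/9.
Multiplying each by its prior: 4/15 · 8/9 = 32/135, 1/5 · 2/3 = 2/15, 2/15 · 5/9 = 2/27, 1/15 · 4/9 = 4/135, 4/15 · 2/9 = 8/135, 1/15 · 1/9 = 1/135; with total 73/135.
So P(r = 1 | data) = (32/135) / (73/135) = 32/73.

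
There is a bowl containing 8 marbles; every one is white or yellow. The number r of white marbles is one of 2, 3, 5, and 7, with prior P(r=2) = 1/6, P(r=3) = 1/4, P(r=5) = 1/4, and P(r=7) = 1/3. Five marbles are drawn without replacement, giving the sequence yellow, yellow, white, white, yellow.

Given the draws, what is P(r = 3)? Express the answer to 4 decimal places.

Under each hypothesis, the probability of the observed sequence is: P(data | r = 2) = (6/8)(5/7)(2/6)(1/5)(4/4) = 1/28; P(data | r = 3) = (5/8)(4/7)(3/6)(2/5)(3/4) = 3/56; P(data | r = 5) = (3/8)(2/7)(5/6)(4/5)(1/4) = 1/56; P(data | r = 7) = (1/8)(0/7) = 0.
The prior-weighted likelihoods are 1/6 · 1/28 = 1/168, 1/4 · 3/56 = 3/224, 1/4 · 1/56 = 1/224, 1/3 · 0 = 0; these sum to 1/42.
By Bayes' rule, P(r = 3 | data) = (3/224) / (1/42) = 9/16.

0.5625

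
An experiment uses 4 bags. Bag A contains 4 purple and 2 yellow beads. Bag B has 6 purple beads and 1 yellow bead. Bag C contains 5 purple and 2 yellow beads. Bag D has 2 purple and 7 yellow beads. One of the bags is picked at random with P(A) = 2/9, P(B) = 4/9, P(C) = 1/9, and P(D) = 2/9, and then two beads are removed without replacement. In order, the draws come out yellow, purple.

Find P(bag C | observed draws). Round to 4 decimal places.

The likelihood of the observed sequence under each hypothesis: P(data | bag A) = (2/6)(4/5) = 0.26667; P(data | bag B) = (1/7)(6/6) = 0.14286; P(data | bag C) = (2/7)(5/6) = 0.2381; P(data | bag D) = (7/9)(2/8) = 0.19444.
Weighting by the prior gives 2/9 · 0.26667 = 0.059259, 4/9 · 0.14286 = 0.063492, 1/9 · 0.2381 = 0.026455, 2/9 · 0.19444 = 0.04321; with total 0.19242.
So P(bag C | data) = (0.026455) / (0.19242) = 0.13749.

0.1375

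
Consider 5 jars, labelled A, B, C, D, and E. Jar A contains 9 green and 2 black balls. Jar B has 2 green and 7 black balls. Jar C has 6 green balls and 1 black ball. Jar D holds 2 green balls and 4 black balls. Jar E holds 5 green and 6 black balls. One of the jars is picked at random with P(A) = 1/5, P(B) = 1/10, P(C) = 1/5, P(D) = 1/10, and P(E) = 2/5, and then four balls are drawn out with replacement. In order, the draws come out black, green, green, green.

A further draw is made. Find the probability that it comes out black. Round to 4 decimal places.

For each hypothesis, P(data | H) works out to: P(data | jar A) = (2/11)(9/11)(9/11)(9/11) = 0.099583; P(data | jar B) = (7/9)(2/9)(2/9)(2/9) = 0.0085353; P(data | jar C) = (1/7)(6/7)(6/7)(6/7) = 0.089963; P(data | jar D) = (4/6)(2/6)(2/6)(2/6) = 0.024691; P(data | jar E) = (6/11)(5/11)(5/11)(5/11) = 0.051226.
The prior-weighted likelihoods are 1/5 · 0.099583 = 0.019917, 1/10 · 0.0085353 = 0.00085353, 1/5 · 0.089963 = 0.017993, 1/10 · 0.024691 = 0.0024691, 2/5 · 0.051226 = 0.02049; summing to 0.061722.
Dividing through by the total gives posterior P(jar A | data) = 0.32268, P(jar B | data) = 0.013829, P(jar C | data) = 0.29151, P(jar D | data) = 0.040004, P(jar E | data) = 0.33198.
The predictive probability is P(black next | data) = (2/11)(0.32268) + (7/9)(0.013829) + (1/7)(0.29151) + (2/3)(0.040004) + (6/11)(0.33198) = 0.31882.

0.3188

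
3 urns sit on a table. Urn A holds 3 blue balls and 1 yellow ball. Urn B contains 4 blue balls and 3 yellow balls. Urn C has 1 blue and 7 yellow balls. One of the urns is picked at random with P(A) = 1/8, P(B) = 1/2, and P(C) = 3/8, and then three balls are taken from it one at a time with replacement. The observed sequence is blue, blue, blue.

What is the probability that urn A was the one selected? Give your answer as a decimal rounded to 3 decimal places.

The likelihood of the observed sequence under each hypothesis: P(data | urn A) = (3/4)(3/4)(3/4) = 0.42188; P(data | urn B) = (4/7)(4/7)(4/7) = 0.18659; P(data | urn C) = (1/8)(1/8)(1/8) = 0.0019531.
Multiplying each by its prior: 1/8 · 0.42188 = 0.052734, 1/2 · 0.18659 = 0.093294, 3/8 · 0.0019531 = 0.00073242; summing to 0.14676.
Therefore the posterior P(urn A | data) = (0.052734) / (0.14676) = 0.35932.

0.359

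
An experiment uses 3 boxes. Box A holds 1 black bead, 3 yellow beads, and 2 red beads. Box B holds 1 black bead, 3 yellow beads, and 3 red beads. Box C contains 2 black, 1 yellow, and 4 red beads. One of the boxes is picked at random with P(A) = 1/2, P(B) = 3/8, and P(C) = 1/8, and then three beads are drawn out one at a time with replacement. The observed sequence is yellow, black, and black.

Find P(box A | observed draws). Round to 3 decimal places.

For each hypothesis, P(data | H) works out to: P(data | box A) = (3/6)(1/6)(1/6) = 0.013889; P(data | box B) = (3/7)(1/7)(1/7) = 0.0087464; P(data | box C) = (1/7)(2/7)(2/7) = 0.011662.
Multiplying each by its prior: 1/2 · 0.013889 = 0.0069444, 3/8 · 0.0087464 = 0.0032799, 1/8 · 0.011662 = 0.0014577; with total 0.011682.
Hence P(box A | data) = (0.0069444) / (0.011682) = 0.59445.

0.594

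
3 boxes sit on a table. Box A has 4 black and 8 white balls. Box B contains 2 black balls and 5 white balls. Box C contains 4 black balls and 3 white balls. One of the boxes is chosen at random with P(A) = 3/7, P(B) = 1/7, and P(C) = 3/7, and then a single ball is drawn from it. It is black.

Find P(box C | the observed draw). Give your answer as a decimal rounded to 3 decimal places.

The likelihood of this draw under each hypothesis: P(data | box A) = (4/12) = 1/3; P(data | box B) = (2/7) = 2/7; P(data | box C) = (4/7) = 4/7.
Weighting by the prior gives 3/7 · 1/3 = 1/7, 1/7 · 2/7 = 2/49, 3/7 · 4/7 = 12/49; summing to 3/7.
So P(box C | data) = (12/49) / (3/7) = 4/7.

0.571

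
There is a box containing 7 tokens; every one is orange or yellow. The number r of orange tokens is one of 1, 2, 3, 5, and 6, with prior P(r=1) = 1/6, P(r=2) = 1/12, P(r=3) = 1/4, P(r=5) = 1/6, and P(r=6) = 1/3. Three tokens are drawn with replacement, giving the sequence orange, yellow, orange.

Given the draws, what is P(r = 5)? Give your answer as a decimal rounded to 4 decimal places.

Compute the likelihood of the observed sequence for each case: P(data | r = 1) = (1/7)(6/7)(1/7) = 0.017493; P(data | r = 2) = (2/7)(5/7)(2/7) = 0.058309; P(data | r = 3) = (3/7)(4/7)(3/7) = 0.10496; P(data | r = 5) = (5/7)(2/7)(5/7) = 0.14577; P(data | r = 6) = (6/7)(1/7)(6/7) = 0.10496.
Weighting by the prior gives 1/6 · 0.017493 = 0.0029155, 1/12 · 0.058309 = 0.0048591, 1/4 · 0.10496 = 0.026239, 1/6 · 0.14577 = 0.024295, 1/3 · 0.10496 = 0.034985; summing to 0.093294.
So P(r = 5 | data) = (0.024295) / (0.093294) = 0.26042.

0.2604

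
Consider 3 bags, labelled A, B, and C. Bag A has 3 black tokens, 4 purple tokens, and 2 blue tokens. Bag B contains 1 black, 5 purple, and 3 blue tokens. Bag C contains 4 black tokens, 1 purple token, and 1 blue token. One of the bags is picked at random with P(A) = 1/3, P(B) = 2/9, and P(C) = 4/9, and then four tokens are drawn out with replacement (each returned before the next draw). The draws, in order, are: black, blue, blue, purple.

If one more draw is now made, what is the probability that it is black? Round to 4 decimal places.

The likelihood of the observed sequence under each hypothesis: P(data | bag A) = (3/9)(2/9)(2/9)(4/9) = 0.007316; P(data | bag B) = (1/9)(3/9)(3/9)(5/9) = 0.0068587; P(data | bag C) = (4/6)(1/6)(1/6)(1/6) = 0.0030864.
The prior-weighted likelihoods are 1/3 · 0.007316 = 0.0024387, 2/9 · 0.0068587 = 0.0015242, 4/9 · 0.0030864 = 0.0013717; with total 0.0053346.
Dividing through by the total gives posterior P(bag A | data) = 0.45714, P(bag B | data) = 0.28571, P(bag C | data) = 0.25714.
So P(black next | data) = Σ P(black next | H) P(H | data) = (1/3)(0.45714) + (1/9)(0.28571) + (2/3)(0.25714) = 0.35556.

0.3556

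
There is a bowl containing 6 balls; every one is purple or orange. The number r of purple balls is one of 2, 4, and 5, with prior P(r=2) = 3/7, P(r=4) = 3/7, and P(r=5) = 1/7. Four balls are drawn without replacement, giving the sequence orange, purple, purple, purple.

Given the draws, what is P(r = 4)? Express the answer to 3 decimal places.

For each hypothesis, P(data | H) works out to: P(data | r = 2) = (4/6)(2/5)(1/4)(0/3) = 0; P(data | r = 4) = (2/6)(4/5)(3/4)(2/3) = 2/15; P(data | r = 5) = (1/6)(5/5)(4/4)(3/3) = 1/6.
Weighting by the prior gives 3/7 · 0 = 0, 3/7 · 2/15 = 2/35, 1/7 · 1/6 = 1/42; with total 17/210.
So P(r = 4 | data) = (2/35) / (17/210) = 12/17.

0.706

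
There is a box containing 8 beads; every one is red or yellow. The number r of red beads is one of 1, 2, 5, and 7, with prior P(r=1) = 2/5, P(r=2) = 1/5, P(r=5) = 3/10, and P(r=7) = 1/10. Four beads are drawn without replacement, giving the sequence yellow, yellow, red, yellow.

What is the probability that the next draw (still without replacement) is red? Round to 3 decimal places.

0.149

Under each hypothesis, the probability of the observed sequence is: P(data | r = 1) = (7/8)(6/7)(1/6)(5/5) = 1/8; P(data | r = 2) = (6/8)(5/7)(2/6)(4/5) = 1/7; P(data | r = 5) = (3/8)(2/7)(5/6)(1/5) = 1/56; P(data | r = 7) = (1/8)(0/7) = 0.
Multiplying each by its prior: 2/5 · 1/8 = 1/20, 1/5 · 1/7 = 1/35, 3/10 · 1/56 = 3/560, 1/10 · 0 = 0; these sum to 47/560.
Dividing through by the total gives posterior P(r = 1 | data) = 28/47, P(r = 2 | data) = 16/47, P(r = 5 | data) = 3/47, P(r = 7 | data) = 0.
Averaging over the posterior, P(red next | data) = (0)(28/47) + (1/4)(16/47) + (1)(3/47) = 7/47.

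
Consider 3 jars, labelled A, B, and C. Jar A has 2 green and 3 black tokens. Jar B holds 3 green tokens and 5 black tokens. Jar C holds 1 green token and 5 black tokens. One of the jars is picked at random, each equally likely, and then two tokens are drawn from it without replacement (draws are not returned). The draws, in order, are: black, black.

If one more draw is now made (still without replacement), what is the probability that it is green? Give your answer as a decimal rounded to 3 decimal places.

For each hypothesis, P(data | H) works out to: P(data | jar A) = (3/5)(2/4) = 3/10; P(data | jar B) = (5/8)(4/7) = 5/14; P(data | jar C) = (5/6)(4/5) = 2/3.
Weighting by the prior gives 1/3 · 3/10 = 1/10, 1/3 · 5/14 = 5/42, 1/3 · 2/3 = 2/9; these sum to 139/315.
Dividing through by the total gives posterior P(jar A | data) = 63/278, P(jar B | data) = 75/278, P(jar C | data) = 70/139.
Averaging over the posterior, P(green next | data) = (2/3)(63/278) + (1/2)(75/278) + (1/4)(70/139) = 229/556.

0.412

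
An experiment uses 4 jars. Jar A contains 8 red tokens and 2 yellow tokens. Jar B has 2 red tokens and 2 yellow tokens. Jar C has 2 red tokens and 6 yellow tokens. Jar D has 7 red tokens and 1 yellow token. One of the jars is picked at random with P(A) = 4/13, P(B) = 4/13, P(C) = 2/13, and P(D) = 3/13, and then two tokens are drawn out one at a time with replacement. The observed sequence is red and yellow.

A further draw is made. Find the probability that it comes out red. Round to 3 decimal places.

For each hypothesis, P(data | H) works out to: P(data | jar A) = (8/10)(2/10) = 0.16; P(data | jar B) = (2/4)(2/4) = 0.25; P(data | jar C) = (2/8)(6/8) = 0.1875; P(data | jar D) = (7/8)(1/8) = 0.10938.
The prior-weighted likelihoods are 4/13 · 0.16 = 0.049231, 4/13 · 0.25 = 0.076923, 2/13 · 0.1875 = 0.028846, 3/13 · 0.10938 = 0.02524; with total 0.18024.
Normalising, the posterior is P(jar A | data) = 0.27314, P(jar B | data) = 0.42678, P(jar C | data) = 0.16004, P(jar D | data) = 0.14004.
The predictive probability is P(red next | data) = (4/5)(0.27314) + (1/2)(0.42678) + (1/4)(0.16004) + (7/8)(0.14004) = 0.59445.

0.594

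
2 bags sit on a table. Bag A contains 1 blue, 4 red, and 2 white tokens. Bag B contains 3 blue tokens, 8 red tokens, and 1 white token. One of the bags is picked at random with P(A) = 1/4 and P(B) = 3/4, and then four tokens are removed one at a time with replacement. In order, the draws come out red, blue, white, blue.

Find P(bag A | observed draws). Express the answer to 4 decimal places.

Compute the likelihood of the observed sequence for each case: P(data | bag A) = (4/7)(1/7)(2/7)(1/7) = 0.0033319; P(data | bag B) = (8/12)(3/12)(1/12)(3/12) = 0.0034722.
Weighting by the prior gives 1/4 · 0.0033319 = 0.00083299, 3/4 · 0.0034722 = 0.0026042; these sum to 0.0034372.
Therefore the posterior P(bag A | data) = (0.00083299) / (0.0034372) = 0.24235.

0.2423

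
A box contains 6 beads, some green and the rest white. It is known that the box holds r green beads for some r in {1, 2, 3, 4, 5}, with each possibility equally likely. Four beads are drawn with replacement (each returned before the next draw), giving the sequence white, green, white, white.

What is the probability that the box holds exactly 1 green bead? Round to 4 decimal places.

0.3369

Under each hypothesis, the probability of the observed sequence is: P(data | r = 1) = (5/6)(1/6)(5/6)(5/6) = 0.096451; P(data | r = 2) = (4/6)(2/6)(4/6)(4/6) = 0.098765; P(data | r = 3) = (3/6)(3/6)(3/6)(3/6) = 0.0625; P(data | r = 4) = (2/6)(4/6)(2/6)(2/6) = 0.024691; P(data | r = 5) = (1/6)(5/6)(1/6)(1/6) = 0.003858.
Multiplying each by its prior: 1/5 · 0.096451 = 0.01929, 1/5 · 0.098765 = 0.019753, 1/5 · 0.0625 = 0.0125, 1/5 · 0.024691 = 0.0049383, 1/5 · 0.003858 = 0.0007716; these sum to 0.057253.
Therefore the posterior P(r = 1 | data) = (0.01929) / (0.057253) = 0.33693.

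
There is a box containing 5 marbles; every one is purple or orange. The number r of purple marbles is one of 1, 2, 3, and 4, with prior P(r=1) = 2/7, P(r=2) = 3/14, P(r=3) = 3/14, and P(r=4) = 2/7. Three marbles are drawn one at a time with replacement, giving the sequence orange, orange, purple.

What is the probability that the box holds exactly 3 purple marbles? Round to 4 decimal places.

The likelihood of the observed sequence under each hypothesis: P(data | r = 1) = (4/5)(4/5)(1/5) = 16/125; P(data | r = 2) = (3/5)(3/5)(2/5) = 18/125; P(data | r = 3) = (2/5)(2/5)(3/5) = 12/125; P(data | r = 4) = (1/5)(1/5)(4/5) = 4/125.
The prior-weighted likelihoods are 2/7 · 16/125 = 32/875, 3/14 · 18/125 = 27/875, 3/14 · 12/125 = 18/875, 2/7 · 4/125 = 8/875; these sum to 17/175.
Hence P(r = 3 | data) = (18/875) / (17/175) = 18/85.

0.2118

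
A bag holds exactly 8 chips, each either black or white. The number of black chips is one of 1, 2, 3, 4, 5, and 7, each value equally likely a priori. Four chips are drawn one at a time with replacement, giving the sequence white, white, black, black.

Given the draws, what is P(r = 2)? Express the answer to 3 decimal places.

0.152

For each hypothesis, P(data | H) works out to: P(data | r = 1) = (7/8)(7/8)(1/8)(1/8) = 0.011963; P(data | r = 2) = (6/8)(6/8)(2/8)(2/8) = 0.035156; P(data | r = 3) = (5/8)(5/8)(3/8)(3/8) = 0.054932; P(data | r = 4) = (4/8)(4/8)(4/8)(4/8) = 0.0625; P(data | r = 5) = (3/8)(3/8)(5/8)(5/8) = 0.054932; P(data | r = 7) = (1/8)(1/8)(7/8)(7/8) = 0.011963.
Weighting by the prior gives 1/6 · 0.011963 = 0.0019938, 1/6 · 0.035156 = 0.0058594, 1/6 · 0.054932 = 0.0091553, 1/6 · 0.0625 = 0.010417, 1/6 · 0.054932 = 0.0091553, 1/6 · 0.011963 = 0.0019938; with total 0.038574.
By Bayes' rule, P(r = 2 | data) = (0.0058594) / (0.038574) = 0.1519.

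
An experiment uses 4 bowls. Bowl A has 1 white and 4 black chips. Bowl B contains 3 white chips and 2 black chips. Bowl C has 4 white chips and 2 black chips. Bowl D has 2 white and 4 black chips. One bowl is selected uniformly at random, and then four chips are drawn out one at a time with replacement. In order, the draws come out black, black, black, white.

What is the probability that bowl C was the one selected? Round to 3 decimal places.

Compute the likelihood of the observed sequence for each case: P(data | bowl A) = (4/5)(4/5)(4/5)(1/5) = 0.1024; P(data | bowl B) = (2/5)(2/5)(2/5)(3/5) = 0.0384; P(data | bowl C) = (2/6)(2/6)(2/6)(4/6) = 0.024691; P(data | bowl D) = (4/6)(4/6)(4/6)(2/6) = 0.098765.
The prior-weighted likelihoods are 1/4 · 0.1024 = 0.0256, 1/4 · 0.0384 = 0.0096, 1/4 · 0.024691 = 0.0061728, 1/4 · 0.098765 = 0.024691; these sum to 0.066064.
By Bayes' rule, P(bowl C | data) = (0.0061728) / (0.066064) = 0.093437.

0.093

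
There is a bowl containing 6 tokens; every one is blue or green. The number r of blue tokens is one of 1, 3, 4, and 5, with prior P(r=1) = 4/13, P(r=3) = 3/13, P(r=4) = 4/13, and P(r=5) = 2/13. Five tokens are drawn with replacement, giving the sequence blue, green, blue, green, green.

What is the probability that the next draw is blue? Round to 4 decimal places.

The likelihood of the observed sequence under each hypothesis: P(data | r = 1) = (1/6)(5/6)(1/6)(5/6)(5/6) = 0.016075; P(data | r = 3) = (3/6)(3/6)(3/6)(3/6)(3/6) = 0.03125; P(data | r = 4) = (4/6)(2/6)(4/6)(2/6)(2/6) = 0.016461; P(data | r = 5) = (5/6)(1/6)(5/6)(1/6)(1/6) = 0.003215.
Multiplying each by its prior: 4/13 · 0.016075 = 0.0049462, 3/13 · 0.03125 = 0.0072115, 4/13 · 0.016461 = 0.0050649, 2/13 · 0.003215 = 0.00049462; these sum to 0.017717.
Normalising, the posterior is P(r = 1 | data) = 0.27917, P(r = 3 | data) = 0.40704, P(r = 4 | data) = 0.28587, P(r = 5 | data) = 0.027917.
Averaging over the posterior, P(blue next | data) = (1/6)(0.27917) + (1/2)(0.40704) + (2/3)(0.28587) + (5/6)(0.027917) = 0.46389.

0.4639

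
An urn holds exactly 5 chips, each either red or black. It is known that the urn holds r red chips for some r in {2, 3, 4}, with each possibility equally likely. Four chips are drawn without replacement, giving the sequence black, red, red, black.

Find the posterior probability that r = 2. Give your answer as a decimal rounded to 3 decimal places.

The likelihood of the observed sequence under each hypothesis: P(data | r = 2) = (3/5)(2/4)(1/3)(2/2) = 1/10; P(data | r = 3) = (2/5)(3/4)(2/3)(1/2) = 1/10; P(data | r = 4) = (1/5)(4/4)(3/3)(0/2) = 0.
Multiplying each by its prior: 1/3 · 1/10 = 1/30, 1/3 · 1/10 = 1/30, 1/3 · 0 = 0; with total 1/15.
By Bayes' rule, P(r = 2 | data) = (1/30) / (1/15) = 1/2.

0.500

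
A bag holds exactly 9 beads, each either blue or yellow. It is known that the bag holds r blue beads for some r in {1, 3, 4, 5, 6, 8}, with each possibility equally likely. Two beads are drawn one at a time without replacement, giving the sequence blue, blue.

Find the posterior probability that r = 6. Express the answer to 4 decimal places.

0.2419

For each hypothesis, P(data | H) works out to: P(data | r = 1) = (1/9)(0/8) = 0; P(data | r = 3) = (3/9)(2/8) = 1/12; P(data | r = 4) = (4/9)(3/8) = 1/6; P(data | r = 5) = (5/9)(4/8) = 5/18; P(data | r = 6) = (6/9)(5/8) = 5/12; P(data | r = 8) = (8/9)(7/8) = 7/9.
Weighting by the prior gives 1/6 · 0 = 0, 1/6 · 1/12 = 1/72, 1/6 · 1/6 = 1/36, 1/6 · 5/18 = 5/108, 1/6 · 5/12 = 5/72, 1/6 · 7/9 = 7/54; these sum to 31/108.
By Bayes' rule, P(r = 6 | data) = (5/72) / (31/108) = 15/62.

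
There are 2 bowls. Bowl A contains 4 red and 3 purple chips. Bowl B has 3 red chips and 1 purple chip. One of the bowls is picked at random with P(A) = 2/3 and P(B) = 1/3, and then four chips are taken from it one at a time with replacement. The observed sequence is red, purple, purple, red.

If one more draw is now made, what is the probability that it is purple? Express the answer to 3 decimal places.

0.388

Compute the likelihood of the observed sequence for each case: P(data | bowl A) = (4/7)(3/7)(3/7)(4/7) = 0.059975; P(data | bowl B) = (3/4)(1/4)(1/4)(3/4) = 0.035156.
Multiplying each by its prior: 2/3 · 0.059975 = 0.039983, 1/3 · 0.035156 = 0.011719; with total 0.051702.
The posterior is then P(bowl A | data) = 0.77334, P(bowl B | data) = 0.22666.
Averaging over the posterior, P(purple next | data) = (3/7)(0.77334) + (1/4)(0.22666) = 0.3881.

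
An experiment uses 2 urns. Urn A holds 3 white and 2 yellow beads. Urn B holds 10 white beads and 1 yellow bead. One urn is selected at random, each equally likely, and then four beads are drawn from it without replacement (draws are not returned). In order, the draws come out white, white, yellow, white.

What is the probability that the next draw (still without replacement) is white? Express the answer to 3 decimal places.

0.476

For each hypothesis, P(data | H) works out to: P(data | urn A) = (3/5)(2/4)(2/3)(1/2) = 1/10; P(data | urn B) = (10/11)(9/10)(1/9)(8/8) = 1/11.
The prior-weighted likelihoods are 1/2 · 1/10 = 1/20, 1/2 · 1/11 = 1/22; these sum to 21/220.
Dividing through by the total gives posterior P(urn A | data) = 11/21, P(urn B | data) = 10/21.
The predictive probability is P(white next | data) = (0)(11/21) + (1)(10/21) = 10/21.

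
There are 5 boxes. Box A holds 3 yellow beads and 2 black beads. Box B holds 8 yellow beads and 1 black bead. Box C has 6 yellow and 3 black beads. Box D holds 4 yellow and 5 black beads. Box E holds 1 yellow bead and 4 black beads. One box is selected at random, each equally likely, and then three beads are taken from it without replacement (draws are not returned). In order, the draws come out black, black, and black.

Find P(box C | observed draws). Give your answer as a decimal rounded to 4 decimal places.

0.0224

The likelihood of the observed sequence under each hypothesis: P(data | box A) = (2/5)(1/4)(0/3) = 0; P(data | box B) = (1/9)(0/8) = 0; P(data | box C) = (3/9)(2/8)(1/7) = 0.011905; P(data | box D) = (5/9)(4/8)(3/7) = 0.11905; P(data | box E) = (4/5)(3/4)(2/3) = 0.4.
Weighting by the prior gives 1/5 · 0 = 0, 1/5 · 0 = 0, 1/5 · 0.011905 = 0.002381, 1/5 · 0.11905 = 0.02381, 1/5 · 0.4 = 0.08; these sum to 0.10619.
Hence P(box C | data) = (0.002381) / (0.10619) = 0.022422.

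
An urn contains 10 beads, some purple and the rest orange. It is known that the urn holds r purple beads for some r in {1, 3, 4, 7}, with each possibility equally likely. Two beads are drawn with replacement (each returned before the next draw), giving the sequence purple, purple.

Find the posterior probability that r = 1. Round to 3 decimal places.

The likelihood of the observed sequence under each hypothesis: P(data | r = 1) = (1/10)(1/10) = 1/100; P(data | r = 3) = (3/10)(3/10) = 9/100; P(data | r = 4) = (4/10)(4/10) = 4/25; P(data | r = 7) = (7/10)(7/10) = 49/100.
Weighting by the prior gives 1/4 · 1/100 = 1/400, 1/4 · 9/100 = 9/400, 1/4 · 4/25 = 1/25, 1/4 · 49/100 = 49/400; these sum to 3/16.
By Bayes' rule, P(r = 1 | data) = (1/400) / (3/16) = 1/75.

0.013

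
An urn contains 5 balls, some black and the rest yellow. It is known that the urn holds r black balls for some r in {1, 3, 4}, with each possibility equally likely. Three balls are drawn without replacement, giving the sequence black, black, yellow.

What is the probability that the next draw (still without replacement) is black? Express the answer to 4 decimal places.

0.7500

Under each hypothesis, the probability of the observed sequence is: P(data | r = 1) = (1/5)(0/4) = 0; P(data | r = 3) = (3/5)(2/4)(2/3) = 1/5; P(data | r = 4) = (4/5)(3/4)(1/3) = 1/5.
The prior-weighted likelihoods are 1/3 · 0 = 0, 1/3 · 1/5 = 1/15, 1/3 · 1/5 = 1/15; summing to 2/15.
Normalising, the posterior is P(r = 1 | data) = 0, P(r = 3 | data) = 1/2, P(r = 4 | data) = 1/2.
So P(black next | data) = Σ P(black next | H) P(H | data) = (1/2)(1/2) + (1)(1/2) = 3/4.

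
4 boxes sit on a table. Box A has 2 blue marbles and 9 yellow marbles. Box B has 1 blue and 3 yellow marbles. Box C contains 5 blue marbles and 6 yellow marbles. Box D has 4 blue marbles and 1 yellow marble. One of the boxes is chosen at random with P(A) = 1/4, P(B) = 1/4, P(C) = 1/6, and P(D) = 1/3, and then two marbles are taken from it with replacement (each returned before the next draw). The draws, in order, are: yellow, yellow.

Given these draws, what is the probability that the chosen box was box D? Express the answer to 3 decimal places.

0.036

For each hypothesis, P(data | H) works out to: P(data | box A) = (9/11)(9/11) = 0.66942; P(data | box B) = (3/4)(3/4) = 0.5625; P(data | box C) = (6/11)(6/11) = 0.29752; P(data | box D) = (1/5)(1/5) = 0.04.
Weighting by the prior gives 1/4 · 0.66942 = 0.16736, 1/4 · 0.5625 = 0.14062, 1/6 · 0.29752 = 0.049587, 1/3 · 0.04 = 0.013333; summing to 0.3709.
Hence P(box D | data) = (0.013333) / (0.3709) = 0.035949.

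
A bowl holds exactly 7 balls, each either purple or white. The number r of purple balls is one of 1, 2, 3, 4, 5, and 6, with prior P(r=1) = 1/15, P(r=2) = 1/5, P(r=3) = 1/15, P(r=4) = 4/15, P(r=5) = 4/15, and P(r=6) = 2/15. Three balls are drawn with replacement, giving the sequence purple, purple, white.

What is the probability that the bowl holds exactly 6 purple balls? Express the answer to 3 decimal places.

Under each hypothesis, the probability of the observed sequence is: P(data | r = 1) = (1/7)(1/7)(6/7) = 0.017493; P(data | r = 2) = (2/7)(2/7)(5/7) = 0.058309; P(data | r = 3) = (3/7)(3/7)(4/7) = 0.10496; P(data | r = 4) = (4/7)(4/7)(3/7) = 0.13994; P(data | r = 5) = (5/7)(5/7)(2/7) = 0.14577; P(data | r = 6) = (6/7)(6/7)(1/7) = 0.10496.
Weighting by the prior gives 1/15 · 0.017493 = 0.0011662, 1/5 · 0.058309 = 0.011662, 1/15 · 0.10496 = 0.0069971, 4/15 · 0.13994 = 0.037318, 4/15 · 0.14577 = 0.038873, 2/15 · 0.10496 = 0.013994; these sum to 0.11001.
Hence P(r = 6 | data) = (0.013994) / (0.11001) = 0.12721.

0.127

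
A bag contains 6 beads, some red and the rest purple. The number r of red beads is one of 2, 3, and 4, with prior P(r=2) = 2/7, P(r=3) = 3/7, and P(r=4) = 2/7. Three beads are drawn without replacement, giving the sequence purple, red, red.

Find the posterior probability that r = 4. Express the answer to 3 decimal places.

Under each hypothesis, the probability of the observed sequence is: P(data | r = 2) = (4/6)(2/5)(1/4) = 1/15; P(data | r = 3) = (3/6)(3/5)(2/4) = 3/20; P(data | r = 4) = (2/6)(4/5)(3/4) = 1/5.
Weighting by the prior gives 2/7 · 1/15 = 2/105, 3/7 · 3/20 = 9/140, 2/7 · 1/5 = 2/35; summing to 59/420.
Hence P(r = 4 | data) = (2/35) / (59/420) = 24/59.

0.407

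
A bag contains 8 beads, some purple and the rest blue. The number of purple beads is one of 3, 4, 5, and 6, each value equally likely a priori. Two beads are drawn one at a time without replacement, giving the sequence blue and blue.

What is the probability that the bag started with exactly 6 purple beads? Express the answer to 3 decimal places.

0.050

Compute the likelihood of the observed sequence for each case: P(data | r = 3) = (5/8)(4/7) = 5/14; P(data | r = 4) = (4/8)(3/7) = 3/14; P(data | r = 5) = (3/8)(2/7) = 3/28; P(data | r = 6) = (2/8)(1/7) = 1/28.
The prior-weighted likelihoods are 1/4 · 5/14 = 5/56, 1/4 · 3/14 = 3/56, 1/4 · 3/28 = 3/112, 1/4 · 1/28 = 1/112; these sum to 5/28.
Therefore the posterior P(r = 6 | data) = (1/112) / (5/28) = 1/20.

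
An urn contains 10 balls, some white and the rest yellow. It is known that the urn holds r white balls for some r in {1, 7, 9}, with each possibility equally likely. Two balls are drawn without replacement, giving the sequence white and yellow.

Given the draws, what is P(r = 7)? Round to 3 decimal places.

Under each hypothesis, the probability of the observed sequence is: P(data | r = 1) = (1/10)(9/9) = 1/10; P(data | r = 7) = (7/10)(3/9) = 7/30; P(data | r = 9) = (9/10)(1/9) = 1/10.
Multiplying each by its prior: 1/3 · 1/10 = 1/30, 1/3 · 7/30 = 7/90, 1/3 · 1/10 = 1/30; these sum to 13/90.
Therefore the posterior P(r = 7 | data) = (7/90) / (13/90) = 7/13.

0.538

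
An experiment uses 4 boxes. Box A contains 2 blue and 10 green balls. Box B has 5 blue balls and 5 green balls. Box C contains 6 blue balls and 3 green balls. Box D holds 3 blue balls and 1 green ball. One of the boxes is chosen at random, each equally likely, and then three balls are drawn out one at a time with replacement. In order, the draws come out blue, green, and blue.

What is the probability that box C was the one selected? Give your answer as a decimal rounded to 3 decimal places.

For each hypothesis, P(data | H) works out to: P(data | box A) = (2/12)(10/12)(2/12) = 0.023148; P(data | box B) = (5/10)(5/10)(5/10) = 0.125; P(data | box C) = (6/9)(3/9)(6/9) = 0.14815; P(data | box D) = (3/4)(1/4)(3/4) = 0.14062.
Weighting by the prior gives 1/4 · 0.023148 = 0.005787, 1/4 · 0.125 = 0.03125, 1/4 · 0.14815 = 0.037037, 1/4 · 0.14062 = 0.035156; these sum to 0.10923.
So P(box C | data) = (0.037037) / (0.10923) = 0.33907.

0.339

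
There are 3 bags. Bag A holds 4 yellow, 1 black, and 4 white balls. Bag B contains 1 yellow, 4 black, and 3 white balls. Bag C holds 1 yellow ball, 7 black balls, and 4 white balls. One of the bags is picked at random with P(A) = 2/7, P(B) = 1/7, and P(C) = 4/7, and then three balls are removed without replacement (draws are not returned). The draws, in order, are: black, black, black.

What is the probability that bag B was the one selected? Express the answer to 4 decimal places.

0.1009

The likelihood of the observed sequence under each hypothesis: P(data | bag A) = (1/9)(0/8) = 0; P(data | bag B) = (4/8)(3/7)(2/6) = 0.071429; P(data | bag C) = (7/12)(6/11)(5/10) = 0.15909.
The prior-weighted likelihoods are 2/7 · 0 = 0, 1/7 · 0.071429 = 0.010204, 4/7 · 0.15909 = 0.090909; with total 0.10111.
Therefore the posterior P(bag B | data) = (0.010204) / (0.10111) = 0.10092.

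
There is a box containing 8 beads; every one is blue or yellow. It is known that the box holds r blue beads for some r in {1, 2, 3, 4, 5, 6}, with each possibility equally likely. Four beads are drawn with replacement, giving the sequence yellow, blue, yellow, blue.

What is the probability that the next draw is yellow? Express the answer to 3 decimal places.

0.518

For each hypothesis, P(data | H) works out to: P(data | r = 1) = (7/8)(1/8)(7/8)(1/8) = 0.011963; P(data | r = 2) = (6/8)(2/8)(6/8)(2/8) = 0.035156; P(data | r = 3) = (5/8)(3/8)(5/8)(3/8) = 0.054932; P(data | r = 4) = (4/8)(4/8)(4/8)(4/8) = 0.0625; P(data | r = 5) = (3/8)(5/8)(3/8)(5/8) = 0.054932; P(data | r = 6) = (2/8)(6/8)(2/8)(6/8) = 0.035156.
Multiplying each by its prior: 1/6 · 0.011963 = 0.0019938, 1/6 · 0.035156 = 0.0058594, 1/6 · 0.054932 = 0.0091553, 1/6 · 0.0625 = 0.010417, 1/6 · 0.054932 = 0.0091553, 1/6 · 0.035156 = 0.0058594; with total 0.04244.
The posterior is then P(r = 1 | data) = 0.04698, P(r = 2 | data) = 0.13806, P(r = 3 | data) = 0.21572, P(r = 4 | data) = 0.24545, P(r = 5 | data) = 0.21572, P(r = 6 | data) = 0.13806.
So P(yellow next | data) = Σ P(yellow next | H) P(H | data) = (7/8)(0.04698) + (3/4)(0.13806) + (5/8)(0.21572) + (1/2)(0.24545) + (3/8)(0.21572) + (1/4)(0.13806) = 0.51762.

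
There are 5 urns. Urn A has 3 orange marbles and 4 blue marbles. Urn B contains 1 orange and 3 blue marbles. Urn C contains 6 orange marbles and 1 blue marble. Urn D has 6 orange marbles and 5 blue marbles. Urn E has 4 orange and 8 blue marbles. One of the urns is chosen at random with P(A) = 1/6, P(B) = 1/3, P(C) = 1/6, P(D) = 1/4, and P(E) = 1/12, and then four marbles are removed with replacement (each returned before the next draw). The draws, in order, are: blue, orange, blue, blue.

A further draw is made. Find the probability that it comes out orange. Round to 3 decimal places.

The likelihood of the observed sequence under each hypothesis: P(data | urn A) = (4/7)(3/7)(4/7)(4/7) = 0.079967; P(data | urn B) = (3/4)(1/4)(3/4)(3/4) = 0.10547; P(data | urn C) = (1/7)(6/7)(1/7)(1/7) = 0.002499; P(data | urn D) = (5/11)(6/11)(5/11)(5/11) = 0.051226; P(data | urn E) = (8/12)(4/12)(8/12)(8/12) = 0.098765.
Multiplying each by its prior: 1/6 · 0.079967 = 0.013328, 1/3 · 0.10547 = 0.035156, 1/6 · 0.002499 = 0.00041649, 1/4 · 0.051226 = 0.012807, 1/12 · 0.098765 = 0.0082305; these sum to 0.069937.
Normalising, the posterior is P(urn A | data) = 0.19057, P(urn B | data) = 0.50268, P(urn C | data) = 0.0059552, P(urn D | data) = 0.18311, P(urn E | data) = 0.11768.
So P(orange next | data) = Σ P(orange next | H) P(H | data) = (3/7)(0.19057) + (1/4)(0.50268) + (6/7)(0.0059552) + (6/11)(0.18311) + (1/3)(0.11768) = 0.35155.

0.352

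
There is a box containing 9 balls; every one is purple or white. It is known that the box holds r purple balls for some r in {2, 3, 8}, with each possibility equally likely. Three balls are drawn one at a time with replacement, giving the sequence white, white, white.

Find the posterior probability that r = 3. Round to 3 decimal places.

For each hypothesis, P(data | H) works out to: P(data | r = 2) = (7/9)(7/9)(7/9) = 0.47051; P(data | r = 3) = (6/9)(6/9)(6/9) = 0.2963; P(data | r = 8) = (1/9)(1/9)(1/9) = 0.0013717.
Weighting by the prior gives 1/3 · 0.47051 = 0.15684, 1/3 · 0.2963 = 0.098765, 1/3 · 0.0013717 = 0.00045725; summing to 0.25606.
So P(r = 3 | data) = (0.098765) / (0.25606) = 0.38571.

0.386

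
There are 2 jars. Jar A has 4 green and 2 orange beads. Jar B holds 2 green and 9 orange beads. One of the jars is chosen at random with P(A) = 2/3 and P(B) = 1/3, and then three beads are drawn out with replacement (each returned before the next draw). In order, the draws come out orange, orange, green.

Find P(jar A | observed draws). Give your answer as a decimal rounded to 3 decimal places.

0.549

For each hypothesis, P(data | H) works out to: P(data | jar A) = (2/6)(2/6)(4/6) = 0.074074; P(data | jar B) = (9/11)(9/11)(2/11) = 0.12171.
Multiplying each by its prior: 2/3 · 0.074074 = 0.049383, 1/3 · 0.12171 = 0.040571; these sum to 0.089954.
So P(jar A | data) = (0.049383) / (0.089954) = 0.54898.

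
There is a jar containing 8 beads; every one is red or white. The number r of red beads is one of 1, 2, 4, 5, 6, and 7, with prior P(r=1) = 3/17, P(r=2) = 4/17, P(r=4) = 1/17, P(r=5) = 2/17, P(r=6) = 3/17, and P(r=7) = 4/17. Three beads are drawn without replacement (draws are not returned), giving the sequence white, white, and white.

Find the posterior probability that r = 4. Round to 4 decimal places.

0.0209

The likelihood of the observed sequence under each hypothesis: P(data | r = 1) = (7/8)(6/7)(5/6) = 5/8; P(data | r = 2) = (6/8)(5/7)(4/6) = 5/14; P(data | r = 4) = (4/8)(3/7)(2/6) = 1/14; P(data | r = 5) = (3/8)(2/7)(1/6) = 1/56; P(data | r = 6) = (2/8)(1/7)(0/6) = 0; P(data | r = 7) = (1/8)(0/7) = 0.
Multiplying each by its prior: 3/17 · 5/8 = 15/136, 4/17 · 5/14 = 10/119, 1/17 · 1/14 = 1/238, 2/17 · 1/56 = 1/476, 3/17 · 0 = 0, 4/17 · 0 = 0; with total 191/952.
Hence P(r = 4 | data) = (1/238) / (191/952) = 4/191.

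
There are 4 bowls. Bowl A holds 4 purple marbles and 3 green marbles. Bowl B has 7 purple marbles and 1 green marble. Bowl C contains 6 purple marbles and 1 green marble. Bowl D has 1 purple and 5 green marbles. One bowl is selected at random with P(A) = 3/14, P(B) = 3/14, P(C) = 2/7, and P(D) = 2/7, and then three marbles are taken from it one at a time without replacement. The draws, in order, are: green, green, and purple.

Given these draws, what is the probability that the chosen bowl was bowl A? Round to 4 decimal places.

For each hypothesis, P(data | H) works out to: P(data | bowl A) = (3/7)(2/6)(4/5) = 4/35; P(data | bowl B) = (1/8)(0/7) = 0; P(data | bowl C) = (1/7)(0/6) = 0; P(data | bowl D) = (5/6)(4/5)(1/4) = 1/6.
Multiplying each by its prior: 3/14 · 4/35 = 6/245, 3/14 · 0 = 0, 2/7 · 0 = 0, 2/7 · 1/6 = 1/21; summing to 53/735.
Therefore the posterior P(bowl A | data) = (6/245) / (53/735) = 18/53.

0.3396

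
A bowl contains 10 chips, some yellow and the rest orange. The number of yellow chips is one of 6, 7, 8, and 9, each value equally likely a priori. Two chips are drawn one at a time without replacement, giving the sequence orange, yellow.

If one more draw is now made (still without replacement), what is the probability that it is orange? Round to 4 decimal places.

0.2321

Compute the likelihood of the observed sequence for each case: P(data | r = 6) = (4/10)(6/9) = 4/15; P(data | r = 7) = (3/10)(7/9) = 7/30; P(data | r = 8) = (2/10)(8/9) = 8/45; P(data | r = 9) = (1/10)(9/9) = 1/10.
Weighting by the prior gives 1/4 · 4/15 = 1/15, 1/4 · 7/30 = 7/120, 1/4 · 8/45 = 2/45, 1/4 · 1/10 = 1/40; summing to 7/36.
Dividing through by the total gives posterior P(r = 6 | data) = 12/35, P(r = 7 | data) = 3/10, P(r = 8 | data) = 8/35, P(r = 9 | data) = 9/70.
The predictive probability is P(orange next | data) = (3/8)(12/35) + (1/4)(3/10) + (1/8)(8/35) + (0)(9/70) = 13/56.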